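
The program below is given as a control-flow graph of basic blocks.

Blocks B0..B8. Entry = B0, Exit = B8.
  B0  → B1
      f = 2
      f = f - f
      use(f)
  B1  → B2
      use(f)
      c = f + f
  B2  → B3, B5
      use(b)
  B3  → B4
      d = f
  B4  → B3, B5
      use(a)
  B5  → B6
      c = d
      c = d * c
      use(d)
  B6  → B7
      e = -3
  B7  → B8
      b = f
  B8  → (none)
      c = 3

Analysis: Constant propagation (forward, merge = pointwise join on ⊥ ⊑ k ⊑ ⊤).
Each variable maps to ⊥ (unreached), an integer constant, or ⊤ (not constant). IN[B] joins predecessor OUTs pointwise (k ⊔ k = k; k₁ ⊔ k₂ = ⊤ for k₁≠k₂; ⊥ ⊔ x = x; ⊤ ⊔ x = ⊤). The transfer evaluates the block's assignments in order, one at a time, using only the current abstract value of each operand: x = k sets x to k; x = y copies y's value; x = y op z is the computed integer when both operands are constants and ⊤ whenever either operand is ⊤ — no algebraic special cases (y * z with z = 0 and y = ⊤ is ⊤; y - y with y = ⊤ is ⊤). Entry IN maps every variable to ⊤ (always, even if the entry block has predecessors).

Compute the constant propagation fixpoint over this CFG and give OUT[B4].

Answer: {a: ⊤, b: ⊤, c: 0, d: 0, e: ⊤, f: 0}

Derivation:
Fixpoint table:
  B0:   IN=(all ⊤)   OUT={f:0; rest ⊤}
  B1:   IN={f:0; rest ⊤}   OUT={c:0, f:0; rest ⊤}
  B2:   IN={c:0, f:0; rest ⊤}   OUT={c:0, f:0; rest ⊤}
  B3:   IN={c:0, f:0; rest ⊤}   OUT={c:0, d:0, f:0; rest ⊤}
  B4:   IN={c:0, d:0, f:0; rest ⊤}   OUT={c:0, d:0, f:0; rest ⊤}
  B5:   IN={c:0, f:0; rest ⊤}   OUT={f:0; rest ⊤}
  B6:   IN={f:0; rest ⊤}   OUT={e:-3, f:0; rest ⊤}
  B7:   IN={e:-3, f:0; rest ⊤}   OUT={b:0, e:-3, f:0; rest ⊤}
  B8:   IN={b:0, e:-3, f:0; rest ⊤}   OUT={b:0, c:3, e:-3, f:0; rest ⊤}

Merge at B4: IN[B4] = OUT[B3] = {a: ⊤, b: ⊤, c: 0, d: 0, e: ⊤, f: 0}
Applying B4's transfer function to that IN value gives OUT[B4] (row B4 above).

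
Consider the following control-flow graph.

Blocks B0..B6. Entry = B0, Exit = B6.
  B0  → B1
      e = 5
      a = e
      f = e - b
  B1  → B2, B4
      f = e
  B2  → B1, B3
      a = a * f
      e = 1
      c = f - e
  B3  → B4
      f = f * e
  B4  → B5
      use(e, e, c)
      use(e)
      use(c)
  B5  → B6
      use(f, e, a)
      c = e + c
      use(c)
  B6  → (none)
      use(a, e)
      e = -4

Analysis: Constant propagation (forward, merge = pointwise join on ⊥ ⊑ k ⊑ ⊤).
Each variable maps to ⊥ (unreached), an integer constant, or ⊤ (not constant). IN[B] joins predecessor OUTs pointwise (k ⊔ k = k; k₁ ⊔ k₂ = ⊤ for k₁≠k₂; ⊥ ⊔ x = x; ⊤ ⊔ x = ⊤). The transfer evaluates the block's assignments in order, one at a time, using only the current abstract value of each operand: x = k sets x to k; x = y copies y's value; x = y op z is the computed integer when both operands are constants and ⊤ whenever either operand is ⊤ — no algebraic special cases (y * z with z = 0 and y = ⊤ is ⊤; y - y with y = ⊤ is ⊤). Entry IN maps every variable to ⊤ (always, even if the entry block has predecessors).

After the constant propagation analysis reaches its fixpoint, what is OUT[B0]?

Answer: {a: 5, b: ⊤, c: ⊤, d: ⊤, e: 5, f: ⊤}

Trace:
Fixpoint table:
  B0: | IN=(all ⊤) | OUT={a:5, e:5; rest ⊤}
  B1: | IN=(all ⊤) | OUT=(all ⊤)
  B2: | IN=(all ⊤) | OUT={e:1; rest ⊤}
  B3: | IN={e:1; rest ⊤} | OUT={e:1; rest ⊤}
  B4: | IN=(all ⊤) | OUT=(all ⊤)
  B5: | IN=(all ⊤) | OUT=(all ⊤)
  B6: | IN=(all ⊤) | OUT={e:-4; rest ⊤}

B0 is the boundary node: IN[B0] = {a: ⊤, b: ⊤, c: ⊤, d: ⊤, e: ⊤, f: ⊤}
Applying B0's transfer function to that IN value gives OUT[B0] (row B0 above).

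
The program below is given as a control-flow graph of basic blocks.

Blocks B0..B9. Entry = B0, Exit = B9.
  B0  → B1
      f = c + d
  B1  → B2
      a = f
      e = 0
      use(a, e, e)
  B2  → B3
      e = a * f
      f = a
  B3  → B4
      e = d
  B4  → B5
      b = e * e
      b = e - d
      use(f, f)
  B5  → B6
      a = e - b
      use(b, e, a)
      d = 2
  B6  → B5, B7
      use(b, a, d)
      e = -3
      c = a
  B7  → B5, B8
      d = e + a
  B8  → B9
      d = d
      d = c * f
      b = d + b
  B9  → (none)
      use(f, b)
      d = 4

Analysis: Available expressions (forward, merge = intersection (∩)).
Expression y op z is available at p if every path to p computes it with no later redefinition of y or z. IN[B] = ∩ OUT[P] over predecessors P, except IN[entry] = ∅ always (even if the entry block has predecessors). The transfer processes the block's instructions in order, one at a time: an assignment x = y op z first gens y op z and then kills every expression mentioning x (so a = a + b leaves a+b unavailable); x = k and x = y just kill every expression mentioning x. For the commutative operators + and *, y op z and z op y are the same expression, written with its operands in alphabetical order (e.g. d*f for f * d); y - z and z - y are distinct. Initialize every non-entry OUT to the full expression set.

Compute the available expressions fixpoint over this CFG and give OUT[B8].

Converged values:
  B0:  IN={}  OUT={c+d}
  B1:  IN={c+d}  OUT={c+d}
  B2:  IN={c+d}  OUT={c+d}
  B3:  IN={c+d}  OUT={c+d}
  B4:  IN={c+d}  OUT={c+d, e*e, e-d}
  B5:  IN={}  OUT={e-b}
  B6:  IN={e-b}  OUT={}
  B7:  IN={}  OUT={a+e}
  B8:  IN={a+e}  OUT={a+e, c*f}
  B9:  IN={a+e, c*f}  OUT={a+e, c*f}

Merge at B8: IN[B8] = OUT[B7] = {a+e}
Applying B8's transfer function to that IN value gives OUT[B8] (row B8 above).

Answer: {a+e, c*f}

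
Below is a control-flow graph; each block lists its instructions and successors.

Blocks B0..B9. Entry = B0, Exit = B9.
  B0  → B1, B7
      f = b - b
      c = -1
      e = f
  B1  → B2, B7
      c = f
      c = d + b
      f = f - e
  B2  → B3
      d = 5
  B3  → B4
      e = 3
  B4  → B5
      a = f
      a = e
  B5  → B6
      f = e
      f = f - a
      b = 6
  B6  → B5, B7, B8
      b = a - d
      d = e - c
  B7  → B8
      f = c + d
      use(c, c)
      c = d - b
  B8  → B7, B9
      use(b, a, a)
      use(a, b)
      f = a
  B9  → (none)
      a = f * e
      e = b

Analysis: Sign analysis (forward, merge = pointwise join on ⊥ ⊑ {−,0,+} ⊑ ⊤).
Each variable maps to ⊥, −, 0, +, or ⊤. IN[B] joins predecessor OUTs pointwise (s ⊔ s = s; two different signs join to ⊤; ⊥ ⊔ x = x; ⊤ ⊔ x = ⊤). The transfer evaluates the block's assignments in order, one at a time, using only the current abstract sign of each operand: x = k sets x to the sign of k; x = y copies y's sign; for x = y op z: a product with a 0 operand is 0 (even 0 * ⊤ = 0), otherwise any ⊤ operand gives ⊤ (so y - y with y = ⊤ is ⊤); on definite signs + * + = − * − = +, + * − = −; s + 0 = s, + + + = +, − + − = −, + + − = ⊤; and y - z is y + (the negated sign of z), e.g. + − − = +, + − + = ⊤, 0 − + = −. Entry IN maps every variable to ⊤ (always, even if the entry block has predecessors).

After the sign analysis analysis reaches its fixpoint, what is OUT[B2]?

Answer: {a: ⊤, b: ⊤, c: ⊤, d: +, e: ⊤, f: ⊤}

Working:
Converged values:
  B0:   IN=(all ⊤)   OUT={c:-; rest ⊤}
  B1:   IN={c:-; rest ⊤}   OUT=(all ⊤)
  B2:   IN=(all ⊤)   OUT={d:+; rest ⊤}
  B3:   IN={d:+; rest ⊤}   OUT={d:+, e:+; rest ⊤}
  B4:   IN={d:+, e:+; rest ⊤}   OUT={a:+, d:+, e:+; rest ⊤}
  B5:   IN={a:+, e:+; rest ⊤}   OUT={a:+, b:+, e:+; rest ⊤}
  B6:   IN={a:+, b:+, e:+; rest ⊤}   OUT={a:+, e:+; rest ⊤}
  B7:   IN=(all ⊤)   OUT=(all ⊤)
  B8:   IN=(all ⊤)   OUT=(all ⊤)
  B9:   IN=(all ⊤)   OUT=(all ⊤)

Merge at B2: IN[B2] = OUT[B1] = {a: ⊤, b: ⊤, c: ⊤, d: ⊤, e: ⊤, f: ⊤}
Applying B2's transfer function to that IN value gives OUT[B2] (row B2 above).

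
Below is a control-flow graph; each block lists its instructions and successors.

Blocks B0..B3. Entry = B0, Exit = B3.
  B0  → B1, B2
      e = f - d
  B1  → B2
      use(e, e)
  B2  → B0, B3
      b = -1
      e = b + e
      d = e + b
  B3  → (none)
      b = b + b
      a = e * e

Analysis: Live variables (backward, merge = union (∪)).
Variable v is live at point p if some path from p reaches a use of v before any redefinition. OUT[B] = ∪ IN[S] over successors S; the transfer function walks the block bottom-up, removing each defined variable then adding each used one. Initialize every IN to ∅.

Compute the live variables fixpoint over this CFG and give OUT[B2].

Answer: {b, d, e, f}

Working:
Converged values:
  B0:  IN={d, f}  OUT={e, f}
  B1:  IN={e, f}  OUT={e, f}
  B2:  IN={e, f}  OUT={b, d, e, f}
  B3:  IN={b, e}  OUT={}

Merge at B2: OUT[B2] = IN[B0] ⊔ IN[B3] = {b, d, e, f}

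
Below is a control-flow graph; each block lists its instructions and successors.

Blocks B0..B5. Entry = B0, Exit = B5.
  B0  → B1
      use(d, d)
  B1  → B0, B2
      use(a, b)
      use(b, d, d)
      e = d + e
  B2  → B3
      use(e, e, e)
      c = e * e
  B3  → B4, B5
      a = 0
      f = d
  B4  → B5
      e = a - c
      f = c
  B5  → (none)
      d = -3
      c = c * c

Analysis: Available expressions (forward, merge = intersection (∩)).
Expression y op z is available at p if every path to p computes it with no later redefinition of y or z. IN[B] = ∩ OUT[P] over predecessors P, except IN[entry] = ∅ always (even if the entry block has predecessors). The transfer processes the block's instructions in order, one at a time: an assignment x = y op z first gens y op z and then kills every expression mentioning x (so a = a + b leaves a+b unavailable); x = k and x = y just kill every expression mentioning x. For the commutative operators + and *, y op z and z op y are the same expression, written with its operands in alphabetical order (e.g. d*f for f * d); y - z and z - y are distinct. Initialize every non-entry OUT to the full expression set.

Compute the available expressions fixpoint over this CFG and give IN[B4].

Answer: {e*e}

Working:
Converged values:
  B0: | IN={} | OUT={}
  B1: | IN={} | OUT={}
  B2: | IN={} | OUT={e*e}
  B3: | IN={e*e} | OUT={e*e}
  B4: | IN={e*e} | OUT={a-c}
  B5: | IN={} | OUT={}

Merge at B4: IN[B4] = OUT[B3] = {e*e}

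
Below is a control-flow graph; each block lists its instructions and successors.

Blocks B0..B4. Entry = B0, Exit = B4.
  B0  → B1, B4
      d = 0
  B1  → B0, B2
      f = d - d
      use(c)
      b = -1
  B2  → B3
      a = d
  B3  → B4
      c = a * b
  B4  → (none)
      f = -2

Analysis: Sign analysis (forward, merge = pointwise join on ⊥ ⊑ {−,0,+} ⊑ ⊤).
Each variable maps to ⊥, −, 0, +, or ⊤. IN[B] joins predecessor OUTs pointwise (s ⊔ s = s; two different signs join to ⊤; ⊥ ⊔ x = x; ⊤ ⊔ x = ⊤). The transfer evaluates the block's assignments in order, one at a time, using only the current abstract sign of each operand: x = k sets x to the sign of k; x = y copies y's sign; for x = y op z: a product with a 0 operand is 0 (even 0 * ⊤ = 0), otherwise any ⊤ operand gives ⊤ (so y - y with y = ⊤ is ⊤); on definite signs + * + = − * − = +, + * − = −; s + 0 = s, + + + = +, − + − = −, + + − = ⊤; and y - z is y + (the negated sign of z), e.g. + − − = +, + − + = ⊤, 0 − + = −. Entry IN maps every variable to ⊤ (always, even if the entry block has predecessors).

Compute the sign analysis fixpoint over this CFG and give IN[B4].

Fixpoint table:
  B0:   IN=(all ⊤)   OUT={d:0; rest ⊤}
  B1:   IN={d:0; rest ⊤}   OUT={b:-, d:0, f:0; rest ⊤}
  B2:   IN={b:-, d:0, f:0; rest ⊤}   OUT={a:0, b:-, d:0, f:0; rest ⊤}
  B3:   IN={a:0, b:-, d:0, f:0; rest ⊤}   OUT={a:0, b:-, c:0, d:0, f:0; rest ⊤}
  B4:   IN={d:0; rest ⊤}   OUT={d:0, f:-; rest ⊤}

Merge at B4: IN[B4] = OUT[B0] ⊔ OUT[B3] = {a: ⊤, b: ⊤, c: ⊤, d: 0, e: ⊤, f: ⊤}

Answer: {a: ⊤, b: ⊤, c: ⊤, d: 0, e: ⊤, f: ⊤}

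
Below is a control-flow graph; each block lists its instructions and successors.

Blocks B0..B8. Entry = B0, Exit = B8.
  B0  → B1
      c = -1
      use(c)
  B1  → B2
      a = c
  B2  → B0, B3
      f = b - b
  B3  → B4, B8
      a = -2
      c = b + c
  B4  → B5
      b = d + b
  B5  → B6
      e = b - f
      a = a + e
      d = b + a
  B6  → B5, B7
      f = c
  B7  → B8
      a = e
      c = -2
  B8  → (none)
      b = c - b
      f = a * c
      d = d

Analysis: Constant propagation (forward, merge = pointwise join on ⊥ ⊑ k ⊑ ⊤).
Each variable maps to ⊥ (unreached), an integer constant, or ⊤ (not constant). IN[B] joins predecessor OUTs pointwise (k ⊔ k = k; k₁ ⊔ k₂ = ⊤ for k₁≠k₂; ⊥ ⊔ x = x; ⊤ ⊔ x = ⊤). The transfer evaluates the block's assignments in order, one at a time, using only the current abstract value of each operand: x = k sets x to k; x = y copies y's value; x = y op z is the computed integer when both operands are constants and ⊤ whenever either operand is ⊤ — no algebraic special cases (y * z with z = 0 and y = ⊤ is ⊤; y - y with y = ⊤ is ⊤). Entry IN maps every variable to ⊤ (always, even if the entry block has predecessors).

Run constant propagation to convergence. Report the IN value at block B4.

Answer: {a: -2, b: ⊤, c: ⊤, d: ⊤, e: ⊤, f: ⊤}

Derivation:
Per-block solution:
  B0:   IN=(all ⊤)   OUT={c:-1; rest ⊤}
  B1:   IN={c:-1; rest ⊤}   OUT={a:-1, c:-1; rest ⊤}
  B2:   IN={a:-1, c:-1; rest ⊤}   OUT={a:-1, c:-1; rest ⊤}
  B3:   IN={a:-1, c:-1; rest ⊤}   OUT={a:-2; rest ⊤}
  B4:   IN={a:-2; rest ⊤}   OUT={a:-2; rest ⊤}
  B5:   IN=(all ⊤)   OUT=(all ⊤)
  B6:   IN=(all ⊤)   OUT=(all ⊤)
  B7:   IN=(all ⊤)   OUT={c:-2; rest ⊤}
  B8:   IN=(all ⊤)   OUT=(all ⊤)

Merge at B4: IN[B4] = OUT[B3] = {a: -2, b: ⊤, c: ⊤, d: ⊤, e: ⊤, f: ⊤}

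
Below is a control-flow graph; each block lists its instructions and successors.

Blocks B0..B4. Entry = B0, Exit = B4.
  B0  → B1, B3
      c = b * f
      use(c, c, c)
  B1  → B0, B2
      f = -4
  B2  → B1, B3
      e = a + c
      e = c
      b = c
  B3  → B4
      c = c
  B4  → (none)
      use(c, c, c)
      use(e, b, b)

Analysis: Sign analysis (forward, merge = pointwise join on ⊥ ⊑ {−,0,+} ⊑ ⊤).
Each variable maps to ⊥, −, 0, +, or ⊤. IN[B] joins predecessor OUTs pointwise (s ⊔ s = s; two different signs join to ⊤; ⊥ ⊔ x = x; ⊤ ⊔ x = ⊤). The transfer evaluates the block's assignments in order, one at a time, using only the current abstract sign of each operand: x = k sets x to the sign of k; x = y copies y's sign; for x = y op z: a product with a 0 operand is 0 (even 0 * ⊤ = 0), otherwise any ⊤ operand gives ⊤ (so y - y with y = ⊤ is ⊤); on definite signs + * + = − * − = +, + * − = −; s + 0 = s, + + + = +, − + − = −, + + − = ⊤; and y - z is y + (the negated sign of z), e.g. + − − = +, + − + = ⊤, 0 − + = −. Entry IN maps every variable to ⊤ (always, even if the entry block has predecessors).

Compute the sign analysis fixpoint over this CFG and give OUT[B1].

Answer: {a: ⊤, b: ⊤, c: ⊤, d: ⊤, e: ⊤, f: -}

Working:
Converged values:
  B0: | IN=(all ⊤) | OUT=(all ⊤)
  B1: | IN=(all ⊤) | OUT={f:-; rest ⊤}
  B2: | IN={f:-; rest ⊤} | OUT={f:-; rest ⊤}
  B3: | IN=(all ⊤) | OUT=(all ⊤)
  B4: | IN=(all ⊤) | OUT=(all ⊤)

Merge at B1: IN[B1] = OUT[B0] ⊔ OUT[B2] = {a: ⊤, b: ⊤, c: ⊤, d: ⊤, e: ⊤, f: ⊤}
Applying B1's transfer function to that IN value gives OUT[B1] (row B1 above).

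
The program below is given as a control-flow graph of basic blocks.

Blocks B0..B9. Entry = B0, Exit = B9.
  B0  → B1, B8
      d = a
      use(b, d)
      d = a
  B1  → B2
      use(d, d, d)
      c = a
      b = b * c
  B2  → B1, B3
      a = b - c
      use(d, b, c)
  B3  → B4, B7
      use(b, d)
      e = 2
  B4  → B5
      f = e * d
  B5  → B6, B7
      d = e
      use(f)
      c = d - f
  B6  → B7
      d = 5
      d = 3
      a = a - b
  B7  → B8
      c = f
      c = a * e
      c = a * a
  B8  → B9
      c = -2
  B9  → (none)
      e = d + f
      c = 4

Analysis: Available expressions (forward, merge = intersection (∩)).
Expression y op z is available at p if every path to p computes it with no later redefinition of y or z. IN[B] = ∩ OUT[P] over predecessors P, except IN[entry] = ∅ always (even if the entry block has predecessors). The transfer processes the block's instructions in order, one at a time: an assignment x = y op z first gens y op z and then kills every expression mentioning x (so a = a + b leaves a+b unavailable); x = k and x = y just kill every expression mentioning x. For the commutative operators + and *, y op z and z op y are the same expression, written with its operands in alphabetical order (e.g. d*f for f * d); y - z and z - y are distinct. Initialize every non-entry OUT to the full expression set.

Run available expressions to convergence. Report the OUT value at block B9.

Converged values:
  B0:  IN={}  OUT={}
  B1:  IN={}  OUT={}
  B2:  IN={}  OUT={b-c}
  B3:  IN={b-c}  OUT={b-c}
  B4:  IN={b-c}  OUT={b-c, d*e}
  B5:  IN={b-c, d*e}  OUT={d-f}
  B6:  IN={d-f}  OUT={}
  B7:  IN={}  OUT={a*a, a*e}
  B8:  IN={}  OUT={}
  B9:  IN={}  OUT={d+f}

Merge at B9: IN[B9] = OUT[B8] = {}
Applying B9's transfer function to that IN value gives OUT[B9] (row B9 above).

Answer: {d+f}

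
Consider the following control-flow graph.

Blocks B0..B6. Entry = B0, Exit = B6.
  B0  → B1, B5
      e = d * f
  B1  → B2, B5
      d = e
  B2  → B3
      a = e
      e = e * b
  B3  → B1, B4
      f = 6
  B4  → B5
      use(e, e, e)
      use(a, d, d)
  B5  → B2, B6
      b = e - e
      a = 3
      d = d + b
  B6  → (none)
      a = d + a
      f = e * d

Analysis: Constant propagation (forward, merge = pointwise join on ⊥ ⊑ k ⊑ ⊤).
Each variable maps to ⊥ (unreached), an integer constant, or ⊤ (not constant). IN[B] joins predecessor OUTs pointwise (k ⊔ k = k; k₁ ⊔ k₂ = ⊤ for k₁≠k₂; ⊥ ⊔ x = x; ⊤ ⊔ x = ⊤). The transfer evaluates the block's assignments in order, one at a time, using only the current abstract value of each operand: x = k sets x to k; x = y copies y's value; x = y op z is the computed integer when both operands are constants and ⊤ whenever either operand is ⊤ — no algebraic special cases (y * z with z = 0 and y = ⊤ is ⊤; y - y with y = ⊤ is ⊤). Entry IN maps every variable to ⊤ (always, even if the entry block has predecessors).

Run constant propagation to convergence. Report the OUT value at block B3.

Per-block solution:
  B0:  IN=(all ⊤)  OUT=(all ⊤)
  B1:  IN=(all ⊤)  OUT=(all ⊤)
  B2:  IN=(all ⊤)  OUT=(all ⊤)
  B3:  IN=(all ⊤)  OUT={f:6; rest ⊤}
  B4:  IN={f:6; rest ⊤}  OUT={f:6; rest ⊤}
  B5:  IN=(all ⊤)  OUT={a:3; rest ⊤}
  B6:  IN={a:3; rest ⊤}  OUT=(all ⊤)

Merge at B3: IN[B3] = OUT[B2] = {a: ⊤, b: ⊤, c: ⊤, d: ⊤, e: ⊤, f: ⊤}
Applying B3's transfer function to that IN value gives OUT[B3] (row B3 above).

Answer: {a: ⊤, b: ⊤, c: ⊤, d: ⊤, e: ⊤, f: 6}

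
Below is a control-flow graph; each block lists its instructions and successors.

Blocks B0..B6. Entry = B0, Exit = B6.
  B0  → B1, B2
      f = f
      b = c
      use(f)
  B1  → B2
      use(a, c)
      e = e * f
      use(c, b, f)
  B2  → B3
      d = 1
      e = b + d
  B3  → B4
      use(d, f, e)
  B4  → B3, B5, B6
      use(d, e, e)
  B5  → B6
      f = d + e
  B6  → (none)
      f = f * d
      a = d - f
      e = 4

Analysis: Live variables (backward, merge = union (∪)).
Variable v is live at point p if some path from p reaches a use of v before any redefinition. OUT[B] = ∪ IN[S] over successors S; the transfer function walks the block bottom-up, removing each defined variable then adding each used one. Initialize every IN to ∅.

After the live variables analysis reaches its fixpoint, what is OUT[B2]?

Answer: {d, e, f}

Derivation:
Fixpoint table:
  B0: | IN={a, c, e, f} | OUT={a, b, c, e, f}
  B1: | IN={a, b, c, e, f} | OUT={b, f}
  B2: | IN={b, f} | OUT={d, e, f}
  B3: | IN={d, e, f} | OUT={d, e, f}
  B4: | IN={d, e, f} | OUT={d, e, f}
  B5: | IN={d, e} | OUT={d, f}
  B6: | IN={d, f} | OUT={}

Merge at B2: OUT[B2] = IN[B3] = {d, e, f}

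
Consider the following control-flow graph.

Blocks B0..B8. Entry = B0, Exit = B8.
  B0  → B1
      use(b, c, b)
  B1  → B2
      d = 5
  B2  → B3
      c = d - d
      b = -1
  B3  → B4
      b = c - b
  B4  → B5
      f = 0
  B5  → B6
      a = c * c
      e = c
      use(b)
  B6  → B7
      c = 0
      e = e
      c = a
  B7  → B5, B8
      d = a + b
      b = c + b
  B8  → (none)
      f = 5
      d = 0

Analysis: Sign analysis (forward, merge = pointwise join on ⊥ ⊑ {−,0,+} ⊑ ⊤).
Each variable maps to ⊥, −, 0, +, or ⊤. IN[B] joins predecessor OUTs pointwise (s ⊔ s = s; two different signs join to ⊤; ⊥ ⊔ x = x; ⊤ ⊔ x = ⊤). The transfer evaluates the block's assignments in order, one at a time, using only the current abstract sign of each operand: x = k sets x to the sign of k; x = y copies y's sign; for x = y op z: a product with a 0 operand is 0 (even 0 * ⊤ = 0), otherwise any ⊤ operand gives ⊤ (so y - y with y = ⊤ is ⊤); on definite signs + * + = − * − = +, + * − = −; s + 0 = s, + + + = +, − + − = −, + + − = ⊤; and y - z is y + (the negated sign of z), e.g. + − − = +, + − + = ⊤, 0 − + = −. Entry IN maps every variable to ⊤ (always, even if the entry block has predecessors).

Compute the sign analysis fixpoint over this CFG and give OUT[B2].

Answer: {a: ⊤, b: -, c: ⊤, d: +, e: ⊤, f: ⊤}

Trace:
Converged values:
  B0:   IN=(all ⊤)   OUT=(all ⊤)
  B1:   IN=(all ⊤)   OUT={d:+; rest ⊤}
  B2:   IN={d:+; rest ⊤}   OUT={b:-, d:+; rest ⊤}
  B3:   IN={b:-, d:+; rest ⊤}   OUT={d:+; rest ⊤}
  B4:   IN={d:+; rest ⊤}   OUT={d:+, f:0; rest ⊤}
  B5:   IN={f:0; rest ⊤}   OUT={f:0; rest ⊤}
  B6:   IN={f:0; rest ⊤}   OUT={f:0; rest ⊤}
  B7:   IN={f:0; rest ⊤}   OUT={f:0; rest ⊤}
  B8:   IN={f:0; rest ⊤}   OUT={d:0, f:+; rest ⊤}

Merge at B2: IN[B2] = OUT[B1] = {a: ⊤, b: ⊤, c: ⊤, d: +, e: ⊤, f: ⊤}
Applying B2's transfer function to that IN value gives OUT[B2] (row B2 above).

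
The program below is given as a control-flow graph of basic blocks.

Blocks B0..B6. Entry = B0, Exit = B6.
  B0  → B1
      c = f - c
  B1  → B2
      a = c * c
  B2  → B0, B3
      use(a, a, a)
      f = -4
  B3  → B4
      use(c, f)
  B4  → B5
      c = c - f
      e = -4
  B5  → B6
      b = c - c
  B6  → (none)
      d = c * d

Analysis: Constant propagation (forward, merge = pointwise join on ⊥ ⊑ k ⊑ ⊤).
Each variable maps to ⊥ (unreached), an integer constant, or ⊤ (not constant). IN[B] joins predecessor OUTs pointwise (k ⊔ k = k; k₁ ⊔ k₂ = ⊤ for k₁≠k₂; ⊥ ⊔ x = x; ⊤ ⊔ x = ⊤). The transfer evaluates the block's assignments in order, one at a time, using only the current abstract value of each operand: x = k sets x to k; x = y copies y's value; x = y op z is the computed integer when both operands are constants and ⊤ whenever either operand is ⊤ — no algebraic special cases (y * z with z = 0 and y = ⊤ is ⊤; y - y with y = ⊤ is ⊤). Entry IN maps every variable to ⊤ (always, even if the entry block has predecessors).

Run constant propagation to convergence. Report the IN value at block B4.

Answer: {a: ⊤, b: ⊤, c: ⊤, d: ⊤, e: ⊤, f: -4}

Derivation:
Fixpoint table:
  B0: | IN=(all ⊤) | OUT=(all ⊤)
  B1: | IN=(all ⊤) | OUT=(all ⊤)
  B2: | IN=(all ⊤) | OUT={f:-4; rest ⊤}
  B3: | IN={f:-4; rest ⊤} | OUT={f:-4; rest ⊤}
  B4: | IN={f:-4; rest ⊤} | OUT={e:-4, f:-4; rest ⊤}
  B5: | IN={e:-4, f:-4; rest ⊤} | OUT={e:-4, f:-4; rest ⊤}
  B6: | IN={e:-4, f:-4; rest ⊤} | OUT={e:-4, f:-4; rest ⊤}

Merge at B4: IN[B4] = OUT[B3] = {a: ⊤, b: ⊤, c: ⊤, d: ⊤, e: ⊤, f: -4}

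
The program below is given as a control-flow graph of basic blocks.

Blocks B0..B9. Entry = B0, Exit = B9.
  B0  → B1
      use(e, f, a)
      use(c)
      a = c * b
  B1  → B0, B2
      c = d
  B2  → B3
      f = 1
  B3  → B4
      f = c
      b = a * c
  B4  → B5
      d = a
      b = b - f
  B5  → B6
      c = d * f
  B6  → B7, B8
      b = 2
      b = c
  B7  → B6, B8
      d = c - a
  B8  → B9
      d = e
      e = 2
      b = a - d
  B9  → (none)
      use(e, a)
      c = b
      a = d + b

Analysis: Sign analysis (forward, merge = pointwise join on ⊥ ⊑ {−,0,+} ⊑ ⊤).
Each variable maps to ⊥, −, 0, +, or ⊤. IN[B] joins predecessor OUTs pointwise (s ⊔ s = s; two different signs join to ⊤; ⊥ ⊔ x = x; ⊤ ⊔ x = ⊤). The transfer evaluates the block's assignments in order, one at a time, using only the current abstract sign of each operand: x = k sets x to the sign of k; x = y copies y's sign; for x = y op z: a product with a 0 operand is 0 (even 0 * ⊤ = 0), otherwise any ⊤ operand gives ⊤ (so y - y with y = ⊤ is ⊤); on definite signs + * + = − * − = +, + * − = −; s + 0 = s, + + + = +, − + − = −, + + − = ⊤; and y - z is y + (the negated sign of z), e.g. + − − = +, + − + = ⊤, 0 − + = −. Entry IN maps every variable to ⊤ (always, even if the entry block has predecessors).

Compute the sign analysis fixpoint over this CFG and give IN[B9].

Fixpoint table:
  B0:  IN=(all ⊤)  OUT=(all ⊤)
  B1:  IN=(all ⊤)  OUT=(all ⊤)
  B2:  IN=(all ⊤)  OUT={f:+; rest ⊤}
  B3:  IN={f:+; rest ⊤}  OUT=(all ⊤)
  B4:  IN=(all ⊤)  OUT=(all ⊤)
  B5:  IN=(all ⊤)  OUT=(all ⊤)
  B6:  IN=(all ⊤)  OUT=(all ⊤)
  B7:  IN=(all ⊤)  OUT=(all ⊤)
  B8:  IN=(all ⊤)  OUT={e:+; rest ⊤}
  B9:  IN={e:+; rest ⊤}  OUT={e:+; rest ⊤}

Merge at B9: IN[B9] = OUT[B8] = {a: ⊤, b: ⊤, c: ⊤, d: ⊤, e: +, f: ⊤}

Answer: {a: ⊤, b: ⊤, c: ⊤, d: ⊤, e: +, f: ⊤}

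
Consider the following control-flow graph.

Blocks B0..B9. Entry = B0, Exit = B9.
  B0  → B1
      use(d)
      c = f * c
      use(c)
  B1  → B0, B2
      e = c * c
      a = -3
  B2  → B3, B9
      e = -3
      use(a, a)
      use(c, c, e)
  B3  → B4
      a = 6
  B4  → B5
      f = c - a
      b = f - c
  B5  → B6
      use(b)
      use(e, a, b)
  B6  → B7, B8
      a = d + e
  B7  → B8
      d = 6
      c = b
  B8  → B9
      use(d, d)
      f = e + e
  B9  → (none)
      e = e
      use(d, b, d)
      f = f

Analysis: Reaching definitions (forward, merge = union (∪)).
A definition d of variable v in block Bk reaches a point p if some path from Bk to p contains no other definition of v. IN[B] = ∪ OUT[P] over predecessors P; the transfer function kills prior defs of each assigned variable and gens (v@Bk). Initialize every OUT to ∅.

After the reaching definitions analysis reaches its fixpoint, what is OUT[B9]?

Converged values:
  B0: | IN={a@B1, c@B0, e@B1} | OUT={a@B1, c@B0, e@B1}
  B1: | IN={a@B1, c@B0, e@B1} | OUT={a@B1, c@B0, e@B1}
  B2: | IN={a@B1, c@B0, e@B1} | OUT={a@B1, c@B0, e@B2}
  B3: | IN={a@B1, c@B0, e@B2} | OUT={a@B3, c@B0, e@B2}
  B4: | IN={a@B3, c@B0, e@B2} | OUT={a@B3, b@B4, c@B0, e@B2, f@B4}
  B5: | IN={a@B3, b@B4, c@B0, e@B2, f@B4} | OUT={a@B3, b@B4, c@B0, e@B2, f@B4}
  B6: | IN={a@B3, b@B4, c@B0, e@B2, f@B4} | OUT={a@B6, b@B4, c@B0, e@B2, f@B4}
  B7: | IN={a@B6, b@B4, c@B0, e@B2, f@B4} | OUT={a@B6, b@B4, c@B7, d@B7, e@B2, f@B4}
  B8: | IN={a@B6, b@B4, c@B0, c@B7, d@B7, e@B2, f@B4} | OUT={a@B6, b@B4, c@B0, c@B7, d@B7, e@B2, f@B8}
  B9: | IN={a@B1, a@B6, b@B4, c@B0, c@B7, d@B7, e@B2, f@B8} | OUT={a@B1, a@B6, b@B4, c@B0, c@B7, d@B7, e@B9, f@B9}

Merge at B9: IN[B9] = OUT[B2] ⊔ OUT[B8] = {a@B1, a@B6, b@B4, c@B0, c@B7, d@B7, e@B2, f@B8}
Applying B9's transfer function to that IN value gives OUT[B9] (row B9 above).

Answer: {a@B1, a@B6, b@B4, c@B0, c@B7, d@B7, e@B9, f@B9}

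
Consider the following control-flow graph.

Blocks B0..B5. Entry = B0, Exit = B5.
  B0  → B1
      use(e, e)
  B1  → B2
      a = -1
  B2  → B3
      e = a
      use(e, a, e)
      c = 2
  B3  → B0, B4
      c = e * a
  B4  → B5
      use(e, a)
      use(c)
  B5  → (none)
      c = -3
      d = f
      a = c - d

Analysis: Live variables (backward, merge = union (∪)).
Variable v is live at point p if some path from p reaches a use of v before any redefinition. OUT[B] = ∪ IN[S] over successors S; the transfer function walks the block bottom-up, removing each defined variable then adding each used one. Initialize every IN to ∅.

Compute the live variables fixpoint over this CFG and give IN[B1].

Answer: {f}

Derivation:
Fixpoint table:
  B0:   IN={e, f}   OUT={f}
  B1:   IN={f}   OUT={a, f}
  B2:   IN={a, f}   OUT={a, e, f}
  B3:   IN={a, e, f}   OUT={a, c, e, f}
  B4:   IN={a, c, e, f}   OUT={f}
  B5:   IN={f}   OUT={}

Merge at B1: OUT[B1] = IN[B2] = {a, f}
Applying B1's transfer function to that OUT value gives IN[B1] (row B1 above).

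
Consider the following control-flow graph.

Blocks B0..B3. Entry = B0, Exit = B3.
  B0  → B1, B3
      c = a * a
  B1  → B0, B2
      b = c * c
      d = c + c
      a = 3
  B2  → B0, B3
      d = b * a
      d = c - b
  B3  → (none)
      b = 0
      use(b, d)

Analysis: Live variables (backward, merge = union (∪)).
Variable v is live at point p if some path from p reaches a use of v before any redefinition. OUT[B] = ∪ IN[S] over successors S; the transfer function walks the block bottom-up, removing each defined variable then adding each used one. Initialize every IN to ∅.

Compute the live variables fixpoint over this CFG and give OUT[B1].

Fixpoint table:
  B0:   IN={a, d}   OUT={c, d}
  B1:   IN={c}   OUT={a, b, c, d}
  B2:   IN={a, b, c}   OUT={a, d}
  B3:   IN={d}   OUT={}

Merge at B1: OUT[B1] = IN[B0] ⊔ IN[B2] = {a, b, c, d}

Answer: {a, b, c, d}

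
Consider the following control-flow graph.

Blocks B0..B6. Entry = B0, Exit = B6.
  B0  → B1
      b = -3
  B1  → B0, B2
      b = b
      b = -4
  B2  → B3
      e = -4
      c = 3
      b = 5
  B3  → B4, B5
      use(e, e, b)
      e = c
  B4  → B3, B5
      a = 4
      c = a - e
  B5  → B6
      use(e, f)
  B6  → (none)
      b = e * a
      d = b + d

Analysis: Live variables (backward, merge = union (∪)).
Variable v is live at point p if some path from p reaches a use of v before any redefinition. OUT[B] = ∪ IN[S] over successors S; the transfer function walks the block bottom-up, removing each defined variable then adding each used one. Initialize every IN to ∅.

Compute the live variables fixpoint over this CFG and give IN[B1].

Answer: {a, b, d, f}

Trace:
Per-block solution:
  B0:   IN={a, d, f}   OUT={a, b, d, f}
  B1:   IN={a, b, d, f}   OUT={a, d, f}
  B2:   IN={a, d, f}   OUT={a, b, c, d, e, f}
  B3:   IN={a, b, c, d, e, f}   OUT={a, b, d, e, f}
  B4:   IN={b, d, e, f}   OUT={a, b, c, d, e, f}
  B5:   IN={a, d, e, f}   OUT={a, d, e}
  B6:   IN={a, d, e}   OUT={}

Merge at B1: OUT[B1] = IN[B0] ⊔ IN[B2] = {a, d, f}
Applying B1's transfer function to that OUT value gives IN[B1] (row B1 above).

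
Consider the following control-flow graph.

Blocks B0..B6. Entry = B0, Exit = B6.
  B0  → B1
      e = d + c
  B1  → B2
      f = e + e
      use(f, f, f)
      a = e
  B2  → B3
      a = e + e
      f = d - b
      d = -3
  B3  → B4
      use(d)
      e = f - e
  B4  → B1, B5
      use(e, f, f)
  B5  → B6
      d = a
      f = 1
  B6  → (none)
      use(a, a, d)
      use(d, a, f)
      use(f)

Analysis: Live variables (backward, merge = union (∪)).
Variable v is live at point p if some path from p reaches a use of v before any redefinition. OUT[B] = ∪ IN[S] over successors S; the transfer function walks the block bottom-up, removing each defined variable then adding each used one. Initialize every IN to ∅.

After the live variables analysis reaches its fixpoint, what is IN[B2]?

Answer: {b, d, e}

Derivation:
Per-block solution:
  B0:  IN={b, c, d}  OUT={b, d, e}
  B1:  IN={b, d, e}  OUT={b, d, e}
  B2:  IN={b, d, e}  OUT={a, b, d, e, f}
  B3:  IN={a, b, d, e, f}  OUT={a, b, d, e, f}
  B4:  IN={a, b, d, e, f}  OUT={a, b, d, e}
  B5:  IN={a}  OUT={a, d, f}
  B6:  IN={a, d, f}  OUT={}

Merge at B2: OUT[B2] = IN[B3] = {a, b, d, e, f}
Applying B2's transfer function to that OUT value gives IN[B2] (row B2 above).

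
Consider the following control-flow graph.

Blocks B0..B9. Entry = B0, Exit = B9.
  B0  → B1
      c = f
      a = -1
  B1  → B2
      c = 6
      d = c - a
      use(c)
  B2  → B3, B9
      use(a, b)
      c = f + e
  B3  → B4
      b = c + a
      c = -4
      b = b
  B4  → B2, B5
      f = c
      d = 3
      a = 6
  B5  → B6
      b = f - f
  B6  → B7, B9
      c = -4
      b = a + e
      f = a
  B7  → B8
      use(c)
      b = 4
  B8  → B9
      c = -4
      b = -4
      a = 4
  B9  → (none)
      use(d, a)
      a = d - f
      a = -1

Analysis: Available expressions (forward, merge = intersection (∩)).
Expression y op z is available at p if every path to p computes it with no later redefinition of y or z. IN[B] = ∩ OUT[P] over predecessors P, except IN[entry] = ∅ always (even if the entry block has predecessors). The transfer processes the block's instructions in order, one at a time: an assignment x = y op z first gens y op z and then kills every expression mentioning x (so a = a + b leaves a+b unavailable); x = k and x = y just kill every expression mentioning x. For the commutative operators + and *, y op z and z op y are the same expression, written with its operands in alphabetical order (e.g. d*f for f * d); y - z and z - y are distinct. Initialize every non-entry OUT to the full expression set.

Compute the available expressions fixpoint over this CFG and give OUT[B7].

Answer: {a+e}

Trace:
Fixpoint table:
  B0:   IN={}   OUT={}
  B1:   IN={}   OUT={c-a}
  B2:   IN={}   OUT={e+f}
  B3:   IN={e+f}   OUT={e+f}
  B4:   IN={e+f}   OUT={}
  B5:   IN={}   OUT={f-f}
  B6:   IN={f-f}   OUT={a+e}
  B7:   IN={a+e}   OUT={a+e}
  B8:   IN={a+e}   OUT={}
  B9:   IN={}   OUT={d-f}

Merge at B7: IN[B7] = OUT[B6] = {a+e}
Applying B7's transfer function to that IN value gives OUT[B7] (row B7 above).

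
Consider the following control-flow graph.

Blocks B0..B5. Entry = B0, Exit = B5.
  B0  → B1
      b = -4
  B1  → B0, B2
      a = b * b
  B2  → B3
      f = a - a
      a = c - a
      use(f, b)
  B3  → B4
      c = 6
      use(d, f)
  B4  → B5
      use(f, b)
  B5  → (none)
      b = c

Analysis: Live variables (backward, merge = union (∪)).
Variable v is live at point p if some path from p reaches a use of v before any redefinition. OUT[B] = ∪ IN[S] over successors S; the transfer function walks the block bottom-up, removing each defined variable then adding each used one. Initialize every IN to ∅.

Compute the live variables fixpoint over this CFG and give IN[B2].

Answer: {a, b, c, d}

Working:
Per-block solution:
  B0:  IN={c, d}  OUT={b, c, d}
  B1:  IN={b, c, d}  OUT={a, b, c, d}
  B2:  IN={a, b, c, d}  OUT={b, d, f}
  B3:  IN={b, d, f}  OUT={b, c, f}
  B4:  IN={b, c, f}  OUT={c}
  B5:  IN={c}  OUT={}

Merge at B2: OUT[B2] = IN[B3] = {b, d, f}
Applying B2's transfer function to that OUT value gives IN[B2] (row B2 above).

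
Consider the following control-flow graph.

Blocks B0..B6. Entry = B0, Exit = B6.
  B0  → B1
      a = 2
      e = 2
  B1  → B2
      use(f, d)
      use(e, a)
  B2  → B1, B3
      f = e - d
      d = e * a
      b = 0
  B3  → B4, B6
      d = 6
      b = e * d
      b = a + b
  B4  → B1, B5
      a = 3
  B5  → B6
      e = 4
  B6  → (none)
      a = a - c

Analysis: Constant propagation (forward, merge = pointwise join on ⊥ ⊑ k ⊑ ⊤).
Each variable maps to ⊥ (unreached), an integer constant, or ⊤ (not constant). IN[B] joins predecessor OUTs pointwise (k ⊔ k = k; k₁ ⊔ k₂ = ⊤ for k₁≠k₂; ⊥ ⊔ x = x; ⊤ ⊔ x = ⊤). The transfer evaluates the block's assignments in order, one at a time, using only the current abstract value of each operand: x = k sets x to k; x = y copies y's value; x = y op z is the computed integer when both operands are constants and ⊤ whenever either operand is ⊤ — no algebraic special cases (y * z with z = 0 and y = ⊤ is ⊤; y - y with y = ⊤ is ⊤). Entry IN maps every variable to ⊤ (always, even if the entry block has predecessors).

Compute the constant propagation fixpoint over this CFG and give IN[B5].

Answer: {a: 3, b: ⊤, c: ⊤, d: 6, e: 2, f: ⊤}

Derivation:
Per-block solution:
  B0: | IN=(all ⊤) | OUT={a:2, e:2; rest ⊤}
  B1: | IN={e:2; rest ⊤} | OUT={e:2; rest ⊤}
  B2: | IN={e:2; rest ⊤} | OUT={b:0, e:2; rest ⊤}
  B3: | IN={b:0, e:2; rest ⊤} | OUT={d:6, e:2; rest ⊤}
  B4: | IN={d:6, e:2; rest ⊤} | OUT={a:3, d:6, e:2; rest ⊤}
  B5: | IN={a:3, d:6, e:2; rest ⊤} | OUT={a:3, d:6, e:4; rest ⊤}
  B6: | IN={d:6; rest ⊤} | OUT={d:6; rest ⊤}

Merge at B5: IN[B5] = OUT[B4] = {a: 3, b: ⊤, c: ⊤, d: 6, e: 2, f: ⊤}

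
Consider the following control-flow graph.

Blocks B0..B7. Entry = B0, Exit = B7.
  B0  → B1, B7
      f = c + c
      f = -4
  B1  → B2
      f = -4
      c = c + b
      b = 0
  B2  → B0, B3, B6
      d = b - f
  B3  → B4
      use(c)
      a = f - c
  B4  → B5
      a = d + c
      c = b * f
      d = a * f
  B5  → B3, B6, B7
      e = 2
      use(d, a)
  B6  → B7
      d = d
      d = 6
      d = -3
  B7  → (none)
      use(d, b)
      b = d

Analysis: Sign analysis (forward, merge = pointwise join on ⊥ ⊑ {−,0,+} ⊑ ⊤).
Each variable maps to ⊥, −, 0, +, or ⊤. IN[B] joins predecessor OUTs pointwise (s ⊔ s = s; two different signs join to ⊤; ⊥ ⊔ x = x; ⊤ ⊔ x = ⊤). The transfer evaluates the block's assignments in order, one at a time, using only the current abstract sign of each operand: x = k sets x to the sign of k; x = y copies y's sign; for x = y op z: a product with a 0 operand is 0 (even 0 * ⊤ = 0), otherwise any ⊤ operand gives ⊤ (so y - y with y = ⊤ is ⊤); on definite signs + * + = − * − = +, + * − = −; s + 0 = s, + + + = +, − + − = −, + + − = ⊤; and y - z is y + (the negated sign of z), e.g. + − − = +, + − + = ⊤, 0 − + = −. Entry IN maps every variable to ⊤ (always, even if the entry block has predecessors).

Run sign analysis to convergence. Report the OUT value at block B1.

Answer: {a: ⊤, b: 0, c: ⊤, d: ⊤, e: ⊤, f: -}

Trace:
Fixpoint table:
  B0:   IN=(all ⊤)   OUT={f:-; rest ⊤}
  B1:   IN={f:-; rest ⊤}   OUT={b:0, f:-; rest ⊤}
  B2:   IN={b:0, f:-; rest ⊤}   OUT={b:0, d:+, f:-; rest ⊤}
  B3:   IN={b:0, f:-; rest ⊤}   OUT={b:0, f:-; rest ⊤}
  B4:   IN={b:0, f:-; rest ⊤}   OUT={b:0, c:0, f:-; rest ⊤}
  B5:   IN={b:0, c:0, f:-; rest ⊤}   OUT={b:0, c:0, e:+, f:-; rest ⊤}
  B6:   IN={b:0, f:-; rest ⊤}   OUT={b:0, d:-, f:-; rest ⊤}
  B7:   IN={f:-; rest ⊤}   OUT={f:-; rest ⊤}

Merge at B1: IN[B1] = OUT[B0] = {a: ⊤, b: ⊤, c: ⊤, d: ⊤, e: ⊤, f: -}
Applying B1's transfer function to that IN value gives OUT[B1] (row B1 above).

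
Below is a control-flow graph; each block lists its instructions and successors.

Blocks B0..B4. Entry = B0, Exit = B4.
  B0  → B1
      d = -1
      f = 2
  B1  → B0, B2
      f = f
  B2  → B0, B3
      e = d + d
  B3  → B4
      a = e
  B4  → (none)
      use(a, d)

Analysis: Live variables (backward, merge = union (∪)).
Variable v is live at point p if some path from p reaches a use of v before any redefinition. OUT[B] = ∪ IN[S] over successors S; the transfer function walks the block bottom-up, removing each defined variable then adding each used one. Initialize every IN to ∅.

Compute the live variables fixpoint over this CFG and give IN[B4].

Answer: {a, d}

Derivation:
Converged values:
  B0:   IN={}   OUT={d, f}
  B1:   IN={d, f}   OUT={d}
  B2:   IN={d}   OUT={d, e}
  B3:   IN={d, e}   OUT={a, d}
  B4:   IN={a, d}   OUT={}

B4 is the boundary node: OUT[B4] = {}
Applying B4's transfer function to that OUT value gives IN[B4] (row B4 above).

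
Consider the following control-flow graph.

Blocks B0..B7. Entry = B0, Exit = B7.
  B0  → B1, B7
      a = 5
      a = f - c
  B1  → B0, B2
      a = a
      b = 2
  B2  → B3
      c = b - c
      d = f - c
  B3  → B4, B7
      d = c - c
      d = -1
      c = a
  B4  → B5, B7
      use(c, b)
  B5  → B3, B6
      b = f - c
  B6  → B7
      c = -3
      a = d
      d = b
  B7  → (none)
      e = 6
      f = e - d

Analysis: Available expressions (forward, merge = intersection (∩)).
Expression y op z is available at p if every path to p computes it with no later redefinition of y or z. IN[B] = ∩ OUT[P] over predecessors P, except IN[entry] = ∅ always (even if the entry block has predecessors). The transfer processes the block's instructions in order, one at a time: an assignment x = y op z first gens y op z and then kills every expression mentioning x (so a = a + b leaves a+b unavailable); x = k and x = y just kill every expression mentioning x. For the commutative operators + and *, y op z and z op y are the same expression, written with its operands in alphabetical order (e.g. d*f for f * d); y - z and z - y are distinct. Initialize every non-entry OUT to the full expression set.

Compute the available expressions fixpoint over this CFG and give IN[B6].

Converged values:
  B0:  IN={}  OUT={f-c}
  B1:  IN={f-c}  OUT={f-c}
  B2:  IN={f-c}  OUT={f-c}
  B3:  IN={f-c}  OUT={}
  B4:  IN={}  OUT={}
  B5:  IN={}  OUT={f-c}
  B6:  IN={f-c}  OUT={}
  B7:  IN={}  OUT={e-d}

Merge at B6: IN[B6] = OUT[B5] = {f-c}

Answer: {f-c}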